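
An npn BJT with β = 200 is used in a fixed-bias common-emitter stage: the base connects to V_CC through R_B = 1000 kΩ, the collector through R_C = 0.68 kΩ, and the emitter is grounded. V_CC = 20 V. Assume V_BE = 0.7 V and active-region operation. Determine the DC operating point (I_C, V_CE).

Base loop: V_CC = I_B·R_B + V_BE, so I_B = (20 − 0.7)/1000 kΩ = 0.0193 mA.
In the active region I_C = β·I_B = 200 × 0.0193 = 3.86 mA.
Collector loop: V_CE = V_CC − I_C·R_C = 20 − 3.86×0.68 = 17.4 V.
Since V_CE = 17.4 V > V_CE(sat) ≈ 0.2 V, the transistor is in the active region as assumed.

I_C ≈ 3.9 mA, V_CE ≈ 17 V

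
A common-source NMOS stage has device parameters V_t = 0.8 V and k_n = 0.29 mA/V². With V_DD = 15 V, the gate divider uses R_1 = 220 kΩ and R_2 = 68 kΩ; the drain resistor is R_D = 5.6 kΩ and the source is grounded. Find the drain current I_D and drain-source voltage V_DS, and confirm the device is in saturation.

V_G = V_DD·R_2/(R_1+R_2) = 15×68/288 = 3.54 V. With the source grounded, V_GS = V_G = 3.54 V.
Assume saturation: I_D = (k_n/2)(V_GS − V_t)² = (0.29/2)×(3.54 − 0.8)² = 0.145×2.74² = 1.09 mA.
V_DS = V_DD − I_D·R_D = 15 − 1.09×5.6 = 8.9 V.
Saturation requires V_DS ≥ V_GS − V_t = 2.74 V; 8.9 ≥ 2.74 ✓.

I_D ≈ 1.1 mA, V_DS ≈ 8.9 V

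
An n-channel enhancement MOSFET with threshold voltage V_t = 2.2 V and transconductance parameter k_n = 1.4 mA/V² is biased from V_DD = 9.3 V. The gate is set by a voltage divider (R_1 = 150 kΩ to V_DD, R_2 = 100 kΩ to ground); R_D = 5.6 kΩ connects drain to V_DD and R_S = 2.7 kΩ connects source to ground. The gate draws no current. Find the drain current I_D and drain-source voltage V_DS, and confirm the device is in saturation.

V_G = V_DD·R_2/(R_1+R_2) = 9.3×100/250 = 3.72 V.
Assume saturation: I_D = (k_n/2)(V_GS − V_t)² with V_GS = V_G − I_D·R_S = 3.72 − 2.7·I_D.
Substituting gives 5.1·I_D² − 6.75·I_D + 1.62 = 0, with roots I_D = 0.315 or 1.01 mA.
The root I_D = 1.01 mA gives V_GS = 1 V ≤ V_t, so take I_D = 0.315 mA.
Then V_GS = 2.87 V and V_DS = V_DD − I_D(R_D+R_S) = 9.3 − 0.315×8.3 = 6.69 V.
Saturation requires V_DS ≥ V_GS − V_t = 0.67 V; 6.69 ≥ 0.67 ✓.

I_D ≈ 0.31 mA, V_DS ≈ 6.7 V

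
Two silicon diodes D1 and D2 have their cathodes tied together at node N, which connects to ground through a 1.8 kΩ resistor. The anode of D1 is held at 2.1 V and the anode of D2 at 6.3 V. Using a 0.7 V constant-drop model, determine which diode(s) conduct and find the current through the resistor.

Assume both conduct. Then node N would need to be at both 2.1−0.7 = 1.4 V and 6.3−0.7 = 5.6 V, which is impossible.
Assume only D2 conducts: V_N = 6.3 − 0.7 = 5.6 V, so I_R = 5.6/1.8 = 3.11 mA.
Check D1: its anode-to-cathode voltage is 2.1 − 5.6 = -3.5 V < 0.7 V, so it is off. The assumption is consistent.

Only D2 conducts; I_R ≈ 3.1 mA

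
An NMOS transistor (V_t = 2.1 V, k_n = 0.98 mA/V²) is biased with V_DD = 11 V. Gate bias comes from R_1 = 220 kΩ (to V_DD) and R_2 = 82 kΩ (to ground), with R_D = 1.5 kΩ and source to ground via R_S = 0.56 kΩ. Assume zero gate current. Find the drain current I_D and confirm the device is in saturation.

V_G = V_DD·R_2/(R_1+R_2) = 11×82/302 = 2.99 V.
Assume saturation: I_D = (k_n/2)(V_GS − V_t)² with V_GS = V_G − I_D·R_S = 2.99 − 0.56·I_D.
Substituting gives 0.154·I_D² − 1.49·I_D + 0.385 = 0, with roots I_D = 0.267 or 9.41 mA.
The root I_D = 9.41 mA gives V_GS = -2.28 V ≤ V_t, so take I_D = 0.267 mA.
Then V_GS = 2.84 V and V_DS = V_DD − I_D(R_D+R_S) = 11 − 0.267×2.06 = 10.5 V.
Saturation requires V_DS ≥ V_GS − V_t = 0.738 V; 10.5 ≥ 0.738 ✓.

I_D ≈ 0.27 mA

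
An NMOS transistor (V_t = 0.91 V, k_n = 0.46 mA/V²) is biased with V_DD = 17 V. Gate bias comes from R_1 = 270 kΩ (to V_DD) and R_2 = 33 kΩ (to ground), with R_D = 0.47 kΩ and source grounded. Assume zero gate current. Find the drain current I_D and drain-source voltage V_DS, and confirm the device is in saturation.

V_G = V_DD·R_2/(R_1+R_2) = 17×33/303 = 1.85 V. With the source grounded, V_GS = V_G = 1.85 V.
Assume saturation: I_D = (k_n/2)(V_GS − V_t)² = (0.46/2)×(1.85 − 0.91)² = 0.23×0.941² = 0.204 mA.
V_DS = V_DD − I_D·R_D = 17 − 0.204×0.47 = 16.9 V.
Saturation requires V_DS ≥ V_GS − V_t = 0.941 V; 16.9 ≥ 0.941 ✓.

I_D ≈ 0.2 mA, V_DS ≈ 17 V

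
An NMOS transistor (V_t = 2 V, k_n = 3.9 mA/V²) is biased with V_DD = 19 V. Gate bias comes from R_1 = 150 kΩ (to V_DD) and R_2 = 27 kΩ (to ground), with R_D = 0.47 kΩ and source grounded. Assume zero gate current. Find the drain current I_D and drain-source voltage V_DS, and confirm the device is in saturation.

V_G = V_DD·R_2/(R_1+R_2) = 19×27/177 = 2.9 V. With the source grounded, V_GS = V_G = 2.9 V.
Assume saturation: I_D = (k_n/2)(V_GS − V_t)² = (3.9/2)×(2.9 − 2)² = 1.95×0.898² = 1.57 mA.
V_DS = V_DD − I_D·R_D = 19 − 1.57×0.47 = 18.3 V.
Saturation requires V_DS ≥ V_GS − V_t = 0.898 V; 18.3 ≥ 0.898 ✓.

I_D ≈ 1.6 mA, V_DS ≈ 18 V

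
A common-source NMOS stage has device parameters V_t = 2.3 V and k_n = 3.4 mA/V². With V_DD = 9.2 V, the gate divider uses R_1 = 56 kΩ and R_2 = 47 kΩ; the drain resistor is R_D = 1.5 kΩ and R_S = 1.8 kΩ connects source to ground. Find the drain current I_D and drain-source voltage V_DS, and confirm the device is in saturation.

V_G = V_DD·R_2/(R_1+R_2) = 9.2×47/103 = 4.2 V.
Assume saturation: I_D = (k_n/2)(V_GS − V_t)² with V_GS = V_G − I_D·R_S = 4.2 − 1.8·I_D.
Substituting gives 5.51·I_D² − 12.6·I_D + 6.12 = 0, with roots I_D = 0.698 or 1.59 mA.
The root I_D = 1.59 mA gives V_GS = 1.33 V ≤ V_t, so take I_D = 0.698 mA.
Then V_GS = 2.94 V and V_DS = V_DD − I_D(R_D+R_S) = 9.2 − 0.698×3.3 = 6.9 V.
Saturation requires V_DS ≥ V_GS − V_t = 0.641 V; 6.9 ≥ 0.641 ✓.

I_D ≈ 0.7 mA, V_DS ≈ 6.9 V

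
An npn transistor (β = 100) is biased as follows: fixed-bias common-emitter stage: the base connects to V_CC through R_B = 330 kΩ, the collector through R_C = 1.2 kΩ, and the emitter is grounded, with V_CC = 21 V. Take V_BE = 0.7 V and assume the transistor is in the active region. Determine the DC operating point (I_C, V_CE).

I_C ≈ 6.2 mA, V_CE ≈ 14 V

Base loop: V_CC = I_B·R_B + V_BE, so I_B = (21 − 0.7)/330 kΩ = 0.0615 mA.
In the active region I_C = β·I_B = 100 × 0.0615 = 6.15 mA.
Collector loop: V_CE = V_CC − I_C·R_C = 21 − 6.15×1.2 = 13.6 V.
Since V_CE = 13.6 V > V_CE(sat) ≈ 0.2 V, the transistor is in the active region as assumed.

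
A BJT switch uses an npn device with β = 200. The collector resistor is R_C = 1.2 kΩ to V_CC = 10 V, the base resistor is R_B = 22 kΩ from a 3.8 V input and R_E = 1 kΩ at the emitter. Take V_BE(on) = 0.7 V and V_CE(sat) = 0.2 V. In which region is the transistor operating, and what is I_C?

Assume active. Base-emitter loop: I_B = (V_BB − V_BE)/(R_B + (β+1)R_E) = (3.8 − 0.7)/(22 + 201×1) = 0.0139 mA.
I_C = β·I_B = 200×0.0139 = 2.78 mA.
V_CE = V_CC − I_C·R_C − I_E·R_E = 10 − 2.78×1.2 − 2.79×1 = 3.87 V > V_CE(sat), so the active-region assumption holds.

active; I_C ≈ 2.8 mA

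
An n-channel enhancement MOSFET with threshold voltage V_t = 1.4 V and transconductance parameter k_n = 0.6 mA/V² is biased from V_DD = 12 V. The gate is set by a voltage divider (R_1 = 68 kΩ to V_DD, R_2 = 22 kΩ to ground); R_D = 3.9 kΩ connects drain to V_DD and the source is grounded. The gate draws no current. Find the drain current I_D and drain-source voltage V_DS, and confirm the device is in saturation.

I_D ≈ 0.71 mA, V_DS ≈ 9.2 V

V_G = V_DD·R_2/(R_1+R_2) = 12×22/90 = 2.93 V. With the source grounded, V_GS = V_G = 2.93 V.
Assume saturation: I_D = (k_n/2)(V_GS − V_t)² = (0.6/2)×(2.93 − 1.4)² = 0.3×1.53² = 0.705 mA.
V_DS = V_DD − I_D·R_D = 12 − 0.705×3.9 = 9.25 V.
Saturation requires V_DS ≥ V_GS − V_t = 1.53 V; 9.25 ≥ 1.53 ✓.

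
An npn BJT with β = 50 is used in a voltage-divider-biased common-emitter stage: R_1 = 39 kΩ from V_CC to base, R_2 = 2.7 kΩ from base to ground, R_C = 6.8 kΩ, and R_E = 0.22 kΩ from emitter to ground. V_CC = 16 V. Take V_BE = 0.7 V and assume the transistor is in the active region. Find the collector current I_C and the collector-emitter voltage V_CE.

Thevenize the base divider: V_Th = V_CC·R_2/(R_1+R_2) = 16×2.7/41.7 = 1.04 V, R_Th = R_1‖R_2 = 2.53 kΩ.
Base-emitter loop: V_Th = I_B·R_Th + V_BE + (β+1)I_B·R_E, so I_B = (1.04 − 0.7) / (2.53 + 51×0.22) = 0.0244 mA.
I_C = β·I_B = 50×0.0244 = 1.22 mA, and I_E = (β+1)I_B = 1.25 mA.
V_CE = V_CC − I_C·R_C − I_E·R_E = 16 − 1.22×6.8 − 1.25×0.22 = 7.42 V.
V_CE = 7.42 V > 0.2 V confirms active-region operation.

I_C ≈ 1.2 mA, V_CE ≈ 7.4 V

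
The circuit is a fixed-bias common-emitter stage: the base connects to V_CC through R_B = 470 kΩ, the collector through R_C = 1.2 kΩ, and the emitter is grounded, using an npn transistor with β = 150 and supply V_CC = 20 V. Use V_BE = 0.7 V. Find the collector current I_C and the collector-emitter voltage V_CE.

I_C ≈ 6.2 mA, V_CE ≈ 13 V

Base loop: V_CC = I_B·R_B + V_BE, so I_B = (20 − 0.7)/470 kΩ = 0.0411 mA.
In the active region I_C = β·I_B = 150 × 0.0411 = 6.16 mA.
Collector loop: V_CE = V_CC − I_C·R_C = 20 − 6.16×1.2 = 12.6 V.
Since V_CE = 12.6 V > V_CE(sat) ≈ 0.2 V, the transistor is in the active region as assumed.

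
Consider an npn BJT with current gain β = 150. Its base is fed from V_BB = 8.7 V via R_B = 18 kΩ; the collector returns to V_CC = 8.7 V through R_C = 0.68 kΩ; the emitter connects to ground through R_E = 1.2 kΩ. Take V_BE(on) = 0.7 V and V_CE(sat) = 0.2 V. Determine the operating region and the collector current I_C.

saturation; I_C ≈ 4.4 mA

Assume active: I_B = (8.7 − 0.7)/(18 + 151×1.2) = 0.0402 mA, I_C = β·I_B = 6.02 mA.
Then V_CE = 8.7 − 6.02×0.68 − 6.06×1.2 = -2.67 V < 0.2 V — the active assumption fails.
Re-solve with V_CE = 0.2 V. KCL at the emitter: V_E/R_E = (V_BB−0.7−V_E)/R_B + (V_CC−0.2−V_E)/R_C, giving V_E = 5.49 V.
I_C = (V_CC − 0.2 − V_E)/R_C = (8.5 − 5.49)/0.68 = 4.43 mA.
Check: I_B = (8 − 5.49)/18 = 0.14 mA, and β·I_B = 20.9 mA > I_C, confirming saturation.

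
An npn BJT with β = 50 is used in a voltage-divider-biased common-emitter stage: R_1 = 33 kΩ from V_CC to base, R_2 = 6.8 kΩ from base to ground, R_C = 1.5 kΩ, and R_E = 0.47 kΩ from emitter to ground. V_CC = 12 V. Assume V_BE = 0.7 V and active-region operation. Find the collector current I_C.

I_C ≈ 2.3 mA

Thevenize the base divider: V_Th = V_CC·R_2/(R_1+R_2) = 12×6.8/39.8 = 2.05 V, R_Th = R_1‖R_2 = 5.64 kΩ.
Base-emitter loop: V_Th = I_B·R_Th + V_BE + (β+1)I_B·R_E, so I_B = (2.05 − 0.7) / (5.64 + 51×0.47) = 0.0456 mA.
I_C = β·I_B = 50×0.0456 = 2.28 mA, and I_E = (β+1)I_B = 2.33 mA.
V_CE = V_CC − I_C·R_C − I_E·R_E = 12 − 2.28×1.5 − 2.33×0.47 = 7.49 V.
V_CE = 7.49 V > 0.2 V confirms active-region operation.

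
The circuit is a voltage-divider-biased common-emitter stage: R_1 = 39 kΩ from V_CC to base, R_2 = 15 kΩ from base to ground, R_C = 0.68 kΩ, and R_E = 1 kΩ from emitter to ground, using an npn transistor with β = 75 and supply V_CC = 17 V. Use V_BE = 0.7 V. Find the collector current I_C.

Thevenize the base divider: V_Th = V_CC·R_2/(R_1+R_2) = 17×15/54 = 4.72 V, R_Th = R_1‖R_2 = 10.8 kΩ.
Base-emitter loop: V_Th = I_B·R_Th + V_BE + (β+1)I_B·R_E, so I_B = (4.72 − 0.7) / (10.8 + 76×1) = 0.0463 mA.
I_C = β·I_B = 75×0.0463 = 3.47 mA, and I_E = (β+1)I_B = 3.52 mA.
V_CE = V_CC − I_C·R_C − I_E·R_E = 17 − 3.47×0.68 − 3.52×1 = 11.1 V.
V_CE = 11.1 V > 0.2 V confirms active-region operation.

I_C ≈ 3.5 mA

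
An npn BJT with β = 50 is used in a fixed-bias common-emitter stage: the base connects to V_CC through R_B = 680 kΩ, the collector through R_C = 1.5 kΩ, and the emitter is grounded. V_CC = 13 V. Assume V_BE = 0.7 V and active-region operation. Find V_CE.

Base loop: V_CC = I_B·R_B + V_BE, so I_B = (13 − 0.7)/680 kΩ = 0.0181 mA.
In the active region I_C = β·I_B = 50 × 0.0181 = 0.904 mA.
Collector loop: V_CE = V_CC − I_C·R_C = 13 − 0.904×1.5 = 11.6 V.
Since V_CE = 11.6 V > V_CE(sat) ≈ 0.2 V, the transistor is in the active region as assumed.

V_CE ≈ 12 V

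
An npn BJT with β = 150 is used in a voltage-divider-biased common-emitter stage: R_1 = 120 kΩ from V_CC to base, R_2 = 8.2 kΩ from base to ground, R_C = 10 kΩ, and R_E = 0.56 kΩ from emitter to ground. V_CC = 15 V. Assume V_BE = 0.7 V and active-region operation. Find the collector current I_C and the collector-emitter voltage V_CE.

I_C ≈ 0.42 mA, V_CE ≈ 11 V

Thevenize the base divider: V_Th = V_CC·R_2/(R_1+R_2) = 15×8.2/128 = 0.959 V, R_Th = R_1‖R_2 = 7.68 kΩ.
Base-emitter loop: V_Th = I_B·R_Th + V_BE + (β+1)I_B·R_E, so I_B = (0.959 − 0.7) / (7.68 + 151×0.56) = 0.00281 mA.
I_C = β·I_B = 150×0.00281 = 0.422 mA, and I_E = (β+1)I_B = 0.425 mA.
V_CE = V_CC − I_C·R_C − I_E·R_E = 15 − 0.422×10 − 0.425×0.56 = 10.5 V.
V_CE = 10.5 V > 0.2 V confirms active-region operation.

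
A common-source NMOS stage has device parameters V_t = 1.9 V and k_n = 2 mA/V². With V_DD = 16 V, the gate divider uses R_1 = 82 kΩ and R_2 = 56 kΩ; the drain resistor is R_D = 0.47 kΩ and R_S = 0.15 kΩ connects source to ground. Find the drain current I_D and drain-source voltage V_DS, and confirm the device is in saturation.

I_D ≈ 9.8 mA, V_DS ≈ 9.9 V

V_G = V_DD·R_2/(R_1+R_2) = 16×56/138 = 6.49 V.
Assume saturation: I_D = (k_n/2)(V_GS − V_t)² with V_GS = V_G − I_D·R_S = 6.49 − 0.15·I_D.
Substituting gives 0.0225·I_D² − 2.38·I_D + 21.1 = 0, with roots I_D = 9.78 or 95.9 mA.
The root I_D = 95.9 mA gives V_GS = -7.89 V ≤ V_t, so take I_D = 9.78 mA.
Then V_GS = 5.03 V and V_DS = V_DD − I_D(R_D+R_S) = 16 − 9.78×0.62 = 9.94 V.
Saturation requires V_DS ≥ V_GS − V_t = 3.13 V; 9.94 ≥ 3.13 ✓.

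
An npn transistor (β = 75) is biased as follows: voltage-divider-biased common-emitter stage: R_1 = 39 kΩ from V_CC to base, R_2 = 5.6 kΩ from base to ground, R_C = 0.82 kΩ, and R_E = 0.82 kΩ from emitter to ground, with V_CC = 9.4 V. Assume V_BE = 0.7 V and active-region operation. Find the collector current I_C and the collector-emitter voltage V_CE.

Thevenize the base divider: V_Th = V_CC·R_2/(R_1+R_2) = 9.4×5.6/44.6 = 1.18 V, R_Th = R_1‖R_2 = 4.9 kΩ.
Base-emitter loop: V_Th = I_B·R_Th + V_BE + (β+1)I_B·R_E, so I_B = (1.18 − 0.7) / (4.9 + 76×0.82) = 0.00715 mA.
I_C = β·I_B = 75×0.00715 = 0.536 mA, and I_E = (β+1)I_B = 0.543 mA.
V_CE = V_CC − I_C·R_C − I_E·R_E = 9.4 − 0.536×0.82 − 0.543×0.82 = 8.52 V.
V_CE = 8.52 V > 0.2 V confirms active-region operation.

I_C ≈ 0.54 mA, V_CE ≈ 8.5 V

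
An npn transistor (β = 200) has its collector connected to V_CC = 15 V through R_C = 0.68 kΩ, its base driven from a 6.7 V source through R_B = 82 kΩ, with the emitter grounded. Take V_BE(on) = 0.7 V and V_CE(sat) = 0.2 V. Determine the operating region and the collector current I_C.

Assume active. Base-emitter loop: I_B = (V_BB − V_BE)/R_B = (6.7 − 0.7)/82 = 0.0732 mA.
I_C = β·I_B = 200×0.0732 = 14.6 mA.
V_CE = V_CC − I_C·R_C = 15 − 14.6×0.68 = 5.05 V > V_CE(sat), so the active-region assumption holds.

active; I_C ≈ 15 mA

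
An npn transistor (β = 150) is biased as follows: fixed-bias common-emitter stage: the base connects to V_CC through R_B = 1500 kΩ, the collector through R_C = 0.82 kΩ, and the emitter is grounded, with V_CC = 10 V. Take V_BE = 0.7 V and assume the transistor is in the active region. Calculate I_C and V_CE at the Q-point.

I_C ≈ 0.93 mA, V_CE ≈ 9.2 V

Base loop: V_CC = I_B·R_B + V_BE, so I_B = (10 − 0.7)/1500 kΩ = 0.0062 mA.
In the active region I_C = β·I_B = 150 × 0.0062 = 0.93 mA.
Collector loop: V_CE = V_CC − I_C·R_C = 10 − 0.93×0.82 = 9.24 V.
Since V_CE = 9.24 V > V_CE(sat) ≈ 0.2 V, the transistor is in the active region as assumed.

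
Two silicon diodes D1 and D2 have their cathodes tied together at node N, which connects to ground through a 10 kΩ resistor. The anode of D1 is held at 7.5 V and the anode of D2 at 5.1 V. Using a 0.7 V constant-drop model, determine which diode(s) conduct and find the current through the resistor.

Assume both conduct. Then node N would need to be at both 7.5−0.7 = 6.8 V and 5.1−0.7 = 4.4 V, which is impossible.
Assume only D1 conducts: V_N = 7.5 − 0.7 = 6.8 V, so I_R = 6.8/10 = 0.68 mA.
Check D2: its anode-to-cathode voltage is 5.1 − 6.8 = -1.7 V < 0.7 V, so it is off. The assumption is consistent.

Only D1 conducts; I_R ≈ 0.68 mA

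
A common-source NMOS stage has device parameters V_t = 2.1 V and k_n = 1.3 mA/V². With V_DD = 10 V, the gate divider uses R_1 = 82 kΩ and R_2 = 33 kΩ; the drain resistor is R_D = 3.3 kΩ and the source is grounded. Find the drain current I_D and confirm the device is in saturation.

V_G = V_DD·R_2/(R_1+R_2) = 10×33/115 = 2.87 V. With the source grounded, V_GS = V_G = 2.87 V.
Assume saturation: I_D = (k_n/2)(V_GS − V_t)² = (1.3/2)×(2.87 − 2.1)² = 0.65×0.77² = 0.385 mA.
V_DS = V_DD − I_D·R_D = 10 − 0.385×3.3 = 8.73 V.
Saturation requires V_DS ≥ V_GS − V_t = 0.77 V; 8.73 ≥ 0.77 ✓.

I_D ≈ 0.38 mA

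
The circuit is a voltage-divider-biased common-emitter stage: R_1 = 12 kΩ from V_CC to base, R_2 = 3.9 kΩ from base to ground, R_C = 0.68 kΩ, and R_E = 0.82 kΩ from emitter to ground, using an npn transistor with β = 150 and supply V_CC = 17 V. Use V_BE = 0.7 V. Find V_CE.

Thevenize the base divider: V_Th = V_CC·R_2/(R_1+R_2) = 17×3.9/15.9 = 4.17 V, R_Th = R_1‖R_2 = 2.94 kΩ.
Base-emitter loop: V_Th = I_B·R_Th + V_BE + (β+1)I_B·R_E, so I_B = (4.17 − 0.7) / (2.94 + 151×0.82) = 0.0274 mA.
I_C = β·I_B = 150×0.0274 = 4.11 mA, and I_E = (β+1)I_B = 4.13 mA.
V_CE = V_CC − I_C·R_C − I_E·R_E = 17 − 4.11×0.68 − 4.13×0.82 = 10.8 V.
V_CE = 10.8 V > 0.2 V confirms active-region operation.

V_CE ≈ 11 V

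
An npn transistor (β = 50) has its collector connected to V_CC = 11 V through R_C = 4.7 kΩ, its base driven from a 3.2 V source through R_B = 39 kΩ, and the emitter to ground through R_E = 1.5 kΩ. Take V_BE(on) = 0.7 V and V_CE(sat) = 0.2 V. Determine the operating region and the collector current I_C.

Assume active. Base-emitter loop: I_B = (V_BB − V_BE)/(R_B + (β+1)R_E) = (3.2 − 0.7)/(39 + 51×1.5) = 0.0216 mA.
I_C = β·I_B = 50×0.0216 = 1.08 mA.
V_CE = V_CC − I_C·R_C − I_E·R_E = 11 − 1.08×4.7 − 1.1×1.5 = 4.26 V > V_CE(sat), so the active-region assumption holds.

active; I_C ≈ 1.1 mA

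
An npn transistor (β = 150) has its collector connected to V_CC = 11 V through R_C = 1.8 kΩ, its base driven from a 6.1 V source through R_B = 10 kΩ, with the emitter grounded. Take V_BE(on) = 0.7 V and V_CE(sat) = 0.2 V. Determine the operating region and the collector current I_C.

Assume active: I_B = (6.1 − 0.7)/10 = 0.54 mA, giving I_C = β·I_B = 81 mA.
But then V_CE = 11 − 81×1.8 = -135 V < V_CE(sat) = 0.2 V — impossible in the active region.
So the transistor is saturated. With V_CE = 0.2 V, I_C = (V_CC − 0.2)/R_C = 10.8/1.8 = 6 mA.
Check: β·I_B = 81 mA > I_C = 6 mA, confirming saturation.

saturation; I_C ≈ 6 mA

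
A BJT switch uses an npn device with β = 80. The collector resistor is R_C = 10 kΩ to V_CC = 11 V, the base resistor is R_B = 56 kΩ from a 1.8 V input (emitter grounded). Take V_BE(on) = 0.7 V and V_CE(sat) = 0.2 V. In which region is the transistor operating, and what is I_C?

saturation; I_C ≈ 1.1 mA

Assume active: I_B = (1.8 − 0.7)/56 = 0.0196 mA, giving I_C = β·I_B = 1.57 mA.
But then V_CE = 11 − 1.57×10 = -4.71 V < V_CE(sat) = 0.2 V — impossible in the active region.
So the transistor is saturated. With V_CE = 0.2 V, I_C = (V_CC − 0.2)/R_C = 10.8/10 = 1.08 mA.
Check: β·I_B = 1.57 mA > I_C = 1.08 mA, confirming saturation.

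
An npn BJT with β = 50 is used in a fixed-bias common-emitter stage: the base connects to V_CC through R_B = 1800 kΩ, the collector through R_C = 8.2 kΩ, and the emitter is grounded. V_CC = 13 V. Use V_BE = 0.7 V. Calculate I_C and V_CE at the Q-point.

I_C ≈ 0.34 mA, V_CE ≈ 10 V

Base loop: V_CC = I_B·R_B + V_BE, so I_B = (13 − 0.7)/1800 kΩ = 0.00683 mA.
In the active region I_C = β·I_B = 50 × 0.00683 = 0.342 mA.
Collector loop: V_CE = V_CC − I_C·R_C = 13 − 0.342×8.2 = 10.2 V.
Since V_CE = 10.2 V > V_CE(sat) ≈ 0.2 V, the transistor is in the active region as assumed.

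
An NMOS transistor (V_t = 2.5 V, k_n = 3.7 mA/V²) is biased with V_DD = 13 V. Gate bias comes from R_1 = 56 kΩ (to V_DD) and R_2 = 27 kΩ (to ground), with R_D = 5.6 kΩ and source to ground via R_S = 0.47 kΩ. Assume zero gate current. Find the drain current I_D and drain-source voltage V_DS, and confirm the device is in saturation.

V_G = V_DD·R_2/(R_1+R_2) = 13×27/83 = 4.23 V.
Assume saturation: I_D = (k_n/2)(V_GS − V_t)² with V_GS = V_G − I_D·R_S = 4.23 − 0.47·I_D.
Substituting gives 0.409·I_D² − 4.01·I_D + 5.53 = 0, with roots I_D = 1.66 or 8.14 mA.
The root I_D = 8.14 mA gives V_GS = 0.402 V ≤ V_t, so take I_D = 1.66 mA.
Then V_GS = 3.45 V and V_DS = V_DD − I_D(R_D+R_S) = 13 − 1.66×6.07 = 2.91 V.
Saturation requires V_DS ≥ V_GS − V_t = 0.948 V; 2.91 ≥ 0.948 ✓.

I_D ≈ 1.7 mA, V_DS ≈ 2.9 V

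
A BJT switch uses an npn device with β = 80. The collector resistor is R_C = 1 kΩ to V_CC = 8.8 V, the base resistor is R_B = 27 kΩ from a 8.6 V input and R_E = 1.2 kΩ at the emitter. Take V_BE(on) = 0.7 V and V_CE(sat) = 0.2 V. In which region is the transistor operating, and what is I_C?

Assume active: I_B = (8.6 − 0.7)/(27 + 81×1.2) = 0.0636 mA, I_C = β·I_B = 5.09 mA.
Then V_CE = 8.8 − 5.09×1 − 5.15×1.2 = -2.47 V < 0.2 V — the active assumption fails.
Re-solve with V_CE = 0.2 V. KCL at the emitter: V_E/R_E = (V_BB−0.7−V_E)/R_B + (V_CC−0.2−V_E)/R_C, giving V_E = 4.75 V.
I_C = (V_CC − 0.2 − V_E)/R_C = (8.6 − 4.75)/1 = 3.85 mA.
Check: I_B = (7.9 − 4.75)/27 = 0.117 mA, and β·I_B = 9.32 mA > I_C, confirming saturation.

saturation; I_C ≈ 3.8 mA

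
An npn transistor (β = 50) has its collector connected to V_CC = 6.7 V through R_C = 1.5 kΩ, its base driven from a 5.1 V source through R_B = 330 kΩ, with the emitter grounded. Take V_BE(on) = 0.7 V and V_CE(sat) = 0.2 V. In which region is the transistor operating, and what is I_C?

Assume active. Base-emitter loop: I_B = (V_BB − V_BE)/R_B = (5.1 − 0.7)/330 = 0.0133 mA.
I_C = β·I_B = 50×0.0133 = 0.667 mA.
V_CE = V_CC − I_C·R_C = 6.7 − 0.667×1.5 = 5.7 V > V_CE(sat), so the active-region assumption holds.

active; I_C ≈ 0.67 mA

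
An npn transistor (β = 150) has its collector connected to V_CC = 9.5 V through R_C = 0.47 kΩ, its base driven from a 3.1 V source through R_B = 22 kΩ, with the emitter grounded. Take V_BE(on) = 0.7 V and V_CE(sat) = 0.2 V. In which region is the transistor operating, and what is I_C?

Assume active. Base-emitter loop: I_B = (V_BB − V_BE)/R_B = (3.1 − 0.7)/22 = 0.109 mA.
I_C = β·I_B = 150×0.109 = 16.4 mA.
V_CE = V_CC − I_C·R_C = 9.5 − 16.4×0.47 = 1.81 V > V_CE(sat), so the active-region assumption holds.

active; I_C ≈ 16 mA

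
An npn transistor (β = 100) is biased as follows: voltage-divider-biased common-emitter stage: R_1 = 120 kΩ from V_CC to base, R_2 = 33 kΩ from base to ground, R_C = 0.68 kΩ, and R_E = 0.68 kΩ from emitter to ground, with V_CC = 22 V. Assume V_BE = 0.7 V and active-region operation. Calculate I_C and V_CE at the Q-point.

I_C ≈ 4.3 mA, V_CE ≈ 16 V

Thevenize the base divider: V_Th = V_CC·R_2/(R_1+R_2) = 22×33/153 = 4.75 V, R_Th = R_1‖R_2 = 25.9 kΩ.
Base-emitter loop: V_Th = I_B·R_Th + V_BE + (β+1)I_B·R_E, so I_B = (4.75 − 0.7) / (25.9 + 101×0.68) = 0.0428 mA.
I_C = β·I_B = 100×0.0428 = 4.28 mA, and I_E = (β+1)I_B = 4.32 mA.
V_CE = V_CC − I_C·R_C − I_E·R_E = 22 − 4.28×0.68 − 4.32×0.68 = 16.2 V.
V_CE = 16.2 V > 0.2 V confirms active-region operation.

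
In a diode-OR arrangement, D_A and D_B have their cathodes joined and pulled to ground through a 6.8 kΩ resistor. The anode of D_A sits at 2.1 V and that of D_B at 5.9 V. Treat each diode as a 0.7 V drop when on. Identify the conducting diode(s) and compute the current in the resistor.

Only D_B conducts; I_R ≈ 0.76 mA

Assume both conduct. Then node N would need to be at both 2.1−0.7 = 1.4 V and 5.9−0.7 = 5.2 V, which is impossible.
Assume only D_B conducts: V_N = 5.9 − 0.7 = 5.2 V, so I_R = 5.2/6.8 = 0.765 mA.
Check D_A: its anode-to-cathode voltage is 2.1 − 5.2 = -3.1 V < 0.7 V, so it is off. The assumption is consistent.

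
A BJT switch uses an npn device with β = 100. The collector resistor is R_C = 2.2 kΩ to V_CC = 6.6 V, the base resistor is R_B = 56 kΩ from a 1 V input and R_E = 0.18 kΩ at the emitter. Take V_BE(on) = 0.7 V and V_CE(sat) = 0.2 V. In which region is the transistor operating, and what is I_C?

Assume active. Base-emitter loop: I_B = (V_BB − V_BE)/(R_B + (β+1)R_E) = (1 − 0.7)/(56 + 101×0.18) = 0.00404 mA.
I_C = β·I_B = 100×0.00404 = 0.404 mA.
V_CE = V_CC − I_C·R_C − I_E·R_E = 6.6 − 0.404×2.2 − 0.408×0.18 = 5.64 V > V_CE(sat), so the active-region assumption holds.

active; I_C ≈ 0.4 mA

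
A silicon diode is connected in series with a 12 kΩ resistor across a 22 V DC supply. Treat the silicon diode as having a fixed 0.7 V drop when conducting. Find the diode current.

I ≈ 1.8 mA

KVL around the loop: 22 = V_D + I·R = 0.7 + I × 12 kΩ.
So I = (22 − 0.7) / 12 kΩ = 21.3 / 12 = 1.78 mA.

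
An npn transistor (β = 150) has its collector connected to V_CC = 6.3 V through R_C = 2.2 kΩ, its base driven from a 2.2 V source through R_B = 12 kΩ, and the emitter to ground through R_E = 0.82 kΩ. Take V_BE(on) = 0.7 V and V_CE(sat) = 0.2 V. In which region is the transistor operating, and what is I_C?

Assume active. Base-emitter loop: I_B = (V_BB − V_BE)/(R_B + (β+1)R_E) = (2.2 − 0.7)/(12 + 151×0.82) = 0.011 mA.
I_C = β·I_B = 150×0.011 = 1.66 mA.
V_CE = V_CC − I_C·R_C − I_E·R_E = 6.3 − 1.66×2.2 − 1.67×0.82 = 1.29 V > V_CE(sat), so the active-region assumption holds.

active; I_C ≈ 1.7 mA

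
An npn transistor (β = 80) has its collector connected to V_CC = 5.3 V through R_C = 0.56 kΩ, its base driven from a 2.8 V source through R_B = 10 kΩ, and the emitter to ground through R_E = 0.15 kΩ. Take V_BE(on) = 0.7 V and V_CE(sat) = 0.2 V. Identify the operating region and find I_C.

saturation; I_C ≈ 7.2 mA

Assume active: I_B = (2.8 − 0.7)/(10 + 81×0.15) = 0.0948 mA, I_C = β·I_B = 7.58 mA.
Then V_CE = 5.3 − 7.58×0.56 − 7.68×0.15 = -0.0993 V < 0.2 V — the active assumption fails.
Re-solve with V_CE = 0.2 V. KCL at the emitter: V_E/R_E = (V_BB−0.7−V_E)/R_B + (V_CC−0.2−V_E)/R_C, giving V_E = 1.09 V.
I_C = (V_CC − 0.2 − V_E)/R_C = (5.1 − 1.09)/0.56 = 7.16 mA.
Check: I_B = (2.1 − 1.09)/10 = 0.101 mA, and β·I_B = 8.08 mA > I_C, confirming saturation.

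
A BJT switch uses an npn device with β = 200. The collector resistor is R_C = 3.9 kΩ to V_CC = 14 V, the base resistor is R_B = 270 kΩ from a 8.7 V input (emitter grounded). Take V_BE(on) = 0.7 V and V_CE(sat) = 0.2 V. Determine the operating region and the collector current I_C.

saturation; I_C ≈ 3.5 mA

Assume active: I_B = (8.7 − 0.7)/270 = 0.0296 mA, giving I_C = β·I_B = 5.93 mA.
But then V_CE = 14 − 5.93×3.9 = -9.11 V < V_CE(sat) = 0.2 V — impossible in the active region.
So the transistor is saturated. With V_CE = 0.2 V, I_C = (V_CC − 0.2)/R_C = 13.8/3.9 = 3.54 mA.
Check: β·I_B = 5.93 mA > I_C = 3.54 mA, confirming saturation.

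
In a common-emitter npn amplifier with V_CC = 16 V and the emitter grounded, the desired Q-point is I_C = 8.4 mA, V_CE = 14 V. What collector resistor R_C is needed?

R_C ≈ 0.24 kΩ

Collector loop: V_CC = I_C·R_C + V_CE.
R_C = (V_CC − V_CE)/I_C = (16 − 14)/8.4 = 0.238 kΩ.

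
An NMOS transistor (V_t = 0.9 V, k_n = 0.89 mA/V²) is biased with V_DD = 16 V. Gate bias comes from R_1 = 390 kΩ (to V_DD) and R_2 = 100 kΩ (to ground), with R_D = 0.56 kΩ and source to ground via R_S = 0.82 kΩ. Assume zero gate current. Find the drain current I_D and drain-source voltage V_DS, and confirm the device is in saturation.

I_D ≈ 1 mA, V_DS ≈ 15 V

V_G = V_DD·R_2/(R_1+R_2) = 16×100/490 = 3.27 V.
Assume saturation: I_D = (k_n/2)(V_GS − V_t)² with V_GS = V_G − I_D·R_S = 3.27 − 0.82·I_D.
Substituting gives 0.299·I_D² − 2.73·I_D + 2.49 = 0, with roots I_D = 1.03 or 8.08 mA.
The root I_D = 8.08 mA gives V_GS = -3.36 V ≤ V_t, so take I_D = 1.03 mA.
Then V_GS = 2.42 V and V_DS = V_DD − I_D(R_D+R_S) = 16 − 1.03×1.38 = 14.6 V.
Saturation requires V_DS ≥ V_GS − V_t = 1.52 V; 14.6 ≥ 1.52 ✓.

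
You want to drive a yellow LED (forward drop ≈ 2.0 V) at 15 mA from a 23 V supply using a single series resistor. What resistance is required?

The resistor drops V_S − V_D = 23 − 2.0 = 21 V at 15 mA.
R = 21 V / 15 mA = 1.4 kΩ.

R ≈ 1.4 kΩ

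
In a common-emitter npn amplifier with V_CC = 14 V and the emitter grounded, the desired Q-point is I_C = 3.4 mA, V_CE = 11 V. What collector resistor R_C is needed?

Collector loop: V_CC = I_C·R_C + V_CE.
R_C = (V_CC − V_CE)/I_C = (14 − 11)/3.4 = 0.882 kΩ.

R_C ≈ 0.88 kΩ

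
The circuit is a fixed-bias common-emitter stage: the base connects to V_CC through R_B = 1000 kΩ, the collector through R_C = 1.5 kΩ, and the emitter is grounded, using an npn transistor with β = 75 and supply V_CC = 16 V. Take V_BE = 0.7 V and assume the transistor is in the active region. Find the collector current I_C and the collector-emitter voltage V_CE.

Base loop: V_CC = I_B·R_B + V_BE, so I_B = (16 − 0.7)/1000 kΩ = 0.0153 mA.
In the active region I_C = β·I_B = 75 × 0.0153 = 1.15 mA.
Collector loop: V_CE = V_CC − I_C·R_C = 16 − 1.15×1.5 = 14.3 V.
Since V_CE = 14.3 V > V_CE(sat) ≈ 0.2 V, the transistor is in the active region as assumed.

I_C ≈ 1.1 mA, V_CE ≈ 14 V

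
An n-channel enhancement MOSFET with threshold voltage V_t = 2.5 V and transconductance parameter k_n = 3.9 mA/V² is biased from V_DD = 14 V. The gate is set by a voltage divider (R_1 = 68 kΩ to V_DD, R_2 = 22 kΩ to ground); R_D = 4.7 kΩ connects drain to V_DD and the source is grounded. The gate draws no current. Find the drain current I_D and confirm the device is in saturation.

V_G = V_DD·R_2/(R_1+R_2) = 14×22/90 = 3.42 V. With the source grounded, V_GS = V_G = 3.42 V.
Assume saturation: I_D = (k_n/2)(V_GS − V_t)² = (3.9/2)×(3.42 − 2.5)² = 1.95×0.922² = 1.66 mA.
V_DS = V_DD − I_D·R_D = 14 − 1.66×4.7 = 6.21 V.
Saturation requires V_DS ≥ V_GS − V_t = 0.922 V; 6.21 ≥ 0.922 ✓.

I_D ≈ 1.7 mA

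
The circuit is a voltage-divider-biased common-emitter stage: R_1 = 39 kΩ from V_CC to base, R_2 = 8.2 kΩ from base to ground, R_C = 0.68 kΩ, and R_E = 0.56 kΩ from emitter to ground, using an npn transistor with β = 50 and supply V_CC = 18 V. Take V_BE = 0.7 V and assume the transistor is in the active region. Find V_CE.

Thevenize the base divider: V_Th = V_CC·R_2/(R_1+R_2) = 18×8.2/47.2 = 3.13 V, R_Th = R_1‖R_2 = 6.78 kΩ.
Base-emitter loop: V_Th = I_B·R_Th + V_BE + (β+1)I_B·R_E, so I_B = (3.13 − 0.7) / (6.78 + 51×0.56) = 0.0687 mA.
I_C = β·I_B = 50×0.0687 = 3.43 mA, and I_E = (β+1)I_B = 3.5 mA.
V_CE = V_CC − I_C·R_C − I_E·R_E = 18 − 3.43×0.68 − 3.5×0.56 = 13.7 V.
V_CE = 13.7 V > 0.2 V confirms active-region operation.

V_CE ≈ 14 V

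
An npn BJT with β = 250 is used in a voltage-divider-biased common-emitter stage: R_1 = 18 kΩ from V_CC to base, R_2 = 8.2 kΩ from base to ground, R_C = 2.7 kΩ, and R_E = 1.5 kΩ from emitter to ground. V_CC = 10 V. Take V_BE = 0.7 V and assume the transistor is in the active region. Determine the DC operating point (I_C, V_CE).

I_C ≈ 1.6 mA, V_CE ≈ 3.3 V

Thevenize the base divider: V_Th = V_CC·R_2/(R_1+R_2) = 10×8.2/26.2 = 3.13 V, R_Th = R_1‖R_2 = 5.63 kΩ.
Base-emitter loop: V_Th = I_B·R_Th + V_BE + (β+1)I_B·R_E, so I_B = (3.13 − 0.7) / (5.63 + 251×1.5) = 0.00636 mA.
I_C = β·I_B = 250×0.00636 = 1.59 mA, and I_E = (β+1)I_B = 1.6 mA.
V_CE = V_CC − I_C·R_C − I_E·R_E = 10 − 1.59×2.7 − 1.6×1.5 = 3.31 V.
V_CE = 3.31 V > 0.2 V confirms active-region operation.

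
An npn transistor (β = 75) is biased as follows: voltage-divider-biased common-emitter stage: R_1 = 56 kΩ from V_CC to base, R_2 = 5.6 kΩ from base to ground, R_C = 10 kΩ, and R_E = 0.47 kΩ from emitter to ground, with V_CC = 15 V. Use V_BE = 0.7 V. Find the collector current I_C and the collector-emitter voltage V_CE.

Thevenize the base divider: V_Th = V_CC·R_2/(R_1+R_2) = 15×5.6/61.6 = 1.36 V, R_Th = R_1‖R_2 = 5.09 kΩ.
Base-emitter loop: V_Th = I_B·R_Th + V_BE + (β+1)I_B·R_E, so I_B = (1.36 − 0.7) / (5.09 + 76×0.47) = 0.0163 mA.
I_C = β·I_B = 75×0.0163 = 1.22 mA, and I_E = (β+1)I_B = 1.24 mA.
V_CE = V_CC − I_C·R_C − I_E·R_E = 15 − 1.22×10 − 1.24×0.47 = 2.22 V.
V_CE = 2.22 V > 0.2 V confirms active-region operation.

I_C ≈ 1.2 mA, V_CE ≈ 2.2 V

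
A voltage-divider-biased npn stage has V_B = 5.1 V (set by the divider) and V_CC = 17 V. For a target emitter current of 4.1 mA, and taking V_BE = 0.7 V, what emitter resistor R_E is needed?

V_E = V_B − V_BE = 5.1 − 0.7 = 4.4 V.
R_E = V_E / I_E = 4.4 / 4.1 = 1.07 kΩ.

R_E ≈ 1.1 kΩ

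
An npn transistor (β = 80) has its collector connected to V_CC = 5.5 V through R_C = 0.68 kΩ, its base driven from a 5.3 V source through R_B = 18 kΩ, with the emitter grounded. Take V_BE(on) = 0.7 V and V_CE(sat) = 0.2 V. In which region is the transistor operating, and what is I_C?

Assume active: I_B = (5.3 − 0.7)/18 = 0.256 mA, giving I_C = β·I_B = 20.4 mA.
But then V_CE = 5.5 − 20.4×0.68 = -8.4 V < V_CE(sat) = 0.2 V — impossible in the active region.
So the transistor is saturated. With V_CE = 0.2 V, I_C = (V_CC − 0.2)/R_C = 5.3/0.68 = 7.79 mA.
Check: β·I_B = 20.4 mA > I_C = 7.79 mA, confirming saturation.

saturation; I_C ≈ 7.8 mA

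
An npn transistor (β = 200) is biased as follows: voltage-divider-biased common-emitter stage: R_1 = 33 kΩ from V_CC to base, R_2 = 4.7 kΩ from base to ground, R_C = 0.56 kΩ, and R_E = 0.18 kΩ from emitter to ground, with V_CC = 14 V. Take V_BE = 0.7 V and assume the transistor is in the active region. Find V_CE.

Thevenize the base divider: V_Th = V_CC·R_2/(R_1+R_2) = 14×4.7/37.7 = 1.75 V, R_Th = R_1‖R_2 = 4.11 kΩ.
Base-emitter loop: V_Th = I_B·R_Th + V_BE + (β+1)I_B·R_E, so I_B = (1.75 − 0.7) / (4.11 + 201×0.18) = 0.0259 mA.
I_C = β·I_B = 200×0.0259 = 5.19 mA, and I_E = (β+1)I_B = 5.21 mA.
V_CE = V_CC − I_C·R_C − I_E·R_E = 14 − 5.19×0.56 − 5.21×0.18 = 10.2 V.
V_CE = 10.2 V > 0.2 V confirms active-region operation.

V_CE ≈ 10 V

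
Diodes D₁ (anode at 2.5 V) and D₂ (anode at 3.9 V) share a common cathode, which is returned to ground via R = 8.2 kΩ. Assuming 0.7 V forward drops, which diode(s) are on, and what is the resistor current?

Only D₂ conducts; I_R ≈ 0.39 mA

Assume both conduct. Then node N would need to be at both 2.5−0.7 = 1.8 V and 3.9−0.7 = 3.2 V, which is impossible.
Assume only D₂ conducts: V_N = 3.9 − 0.7 = 3.2 V, so I_R = 3.2/8.2 = 0.39 mA.
Check D₁: its anode-to-cathode voltage is 2.5 − 3.2 = -0.7 V < 0.7 V, so it is off. The assumption is consistent.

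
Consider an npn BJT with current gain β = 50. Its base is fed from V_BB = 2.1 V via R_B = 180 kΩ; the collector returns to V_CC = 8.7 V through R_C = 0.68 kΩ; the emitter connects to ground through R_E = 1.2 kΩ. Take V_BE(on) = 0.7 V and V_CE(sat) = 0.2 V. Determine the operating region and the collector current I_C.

active; I_C ≈ 0.29 mA

Assume active. Base-emitter loop: I_B = (V_BB − V_BE)/(R_B + (β+1)R_E) = (2.1 − 0.7)/(180 + 51×1.2) = 0.0058 mA.
I_C = β·I_B = 50×0.0058 = 0.29 mA.
V_CE = V_CC − I_C·R_C − I_E·R_E = 8.7 − 0.29×0.68 − 0.296×1.2 = 8.15 V > V_CE(sat), so the active-region assumption holds.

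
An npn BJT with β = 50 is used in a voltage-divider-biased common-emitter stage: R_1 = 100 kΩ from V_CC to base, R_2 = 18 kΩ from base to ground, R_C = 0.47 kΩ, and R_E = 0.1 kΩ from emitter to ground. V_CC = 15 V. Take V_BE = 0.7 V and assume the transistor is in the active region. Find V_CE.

V_CE ≈ 13 V

Thevenize the base divider: V_Th = V_CC·R_2/(R_1+R_2) = 15×18/118 = 2.29 V, R_Th = R_1‖R_2 = 15.3 kΩ.
Base-emitter loop: V_Th = I_B·R_Th + V_BE + (β+1)I_B·R_E, so I_B = (2.29 − 0.7) / (15.3 + 51×0.1) = 0.078 mA.
I_C = β·I_B = 50×0.078 = 3.9 mA, and I_E = (β+1)I_B = 3.98 mA.
V_CE = V_CC − I_C·R_C − I_E·R_E = 15 − 3.9×0.47 − 3.98×0.1 = 12.8 V.
V_CE = 12.8 V > 0.2 V confirms active-region operation.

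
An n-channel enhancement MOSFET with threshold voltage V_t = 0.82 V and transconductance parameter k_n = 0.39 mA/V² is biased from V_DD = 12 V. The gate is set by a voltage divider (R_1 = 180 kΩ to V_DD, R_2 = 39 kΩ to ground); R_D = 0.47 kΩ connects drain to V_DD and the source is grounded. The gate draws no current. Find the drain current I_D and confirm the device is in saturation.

V_G = V_DD·R_2/(R_1+R_2) = 12×39/219 = 2.14 V. With the source grounded, V_GS = V_G = 2.14 V.
Assume saturation: I_D = (k_n/2)(V_GS − V_t)² = (0.39/2)×(2.14 − 0.82)² = 0.195×1.32² = 0.338 mA.
V_DS = V_DD − I_D·R_D = 12 − 0.338×0.47 = 11.8 V.
Saturation requires V_DS ≥ V_GS − V_t = 1.32 V; 11.8 ≥ 1.32 ✓.

I_D ≈ 0.34 mA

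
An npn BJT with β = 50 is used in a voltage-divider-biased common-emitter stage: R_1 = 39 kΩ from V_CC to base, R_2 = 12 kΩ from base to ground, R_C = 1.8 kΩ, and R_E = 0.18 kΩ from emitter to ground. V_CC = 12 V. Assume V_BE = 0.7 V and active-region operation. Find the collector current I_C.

Thevenize the base divider: V_Th = V_CC·R_2/(R_1+R_2) = 12×12/51 = 2.82 V, R_Th = R_1‖R_2 = 9.18 kΩ.
Base-emitter loop: V_Th = I_B·R_Th + V_BE + (β+1)I_B·R_E, so I_B = (2.82 − 0.7) / (9.18 + 51×0.18) = 0.116 mA.
I_C = β·I_B = 50×0.116 = 5.78 mA, and I_E = (β+1)I_B = 5.9 mA.
V_CE = V_CC − I_C·R_C − I_E·R_E = 12 − 5.78×1.8 − 5.9×0.18 = 0.527 V.
V_CE = 0.527 V > 0.2 V confirms active-region operation.

I_C ≈ 5.8 mA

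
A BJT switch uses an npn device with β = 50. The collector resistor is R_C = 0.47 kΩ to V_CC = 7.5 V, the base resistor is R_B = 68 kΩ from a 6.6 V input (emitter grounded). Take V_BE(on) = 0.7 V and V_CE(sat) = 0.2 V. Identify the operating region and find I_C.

Assume active. Base-emitter loop: I_B = (V_BB − V_BE)/R_B = (6.6 − 0.7)/68 = 0.0868 mA.
I_C = β·I_B = 50×0.0868 = 4.34 mA.
V_CE = V_CC − I_C·R_C = 7.5 − 4.34×0.47 = 5.46 V > V_CE(sat), so the active-region assumption holds.

active; I_C ≈ 4.3 mA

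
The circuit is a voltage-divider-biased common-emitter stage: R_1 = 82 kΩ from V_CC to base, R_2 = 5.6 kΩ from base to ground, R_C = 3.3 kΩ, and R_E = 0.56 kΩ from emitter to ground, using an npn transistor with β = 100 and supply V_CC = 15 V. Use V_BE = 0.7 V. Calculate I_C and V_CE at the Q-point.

Thevenize the base divider: V_Th = V_CC·R_2/(R_1+R_2) = 15×5.6/87.6 = 0.959 V, R_Th = R_1‖R_2 = 5.24 kΩ.
Base-emitter loop: V_Th = I_B·R_Th + V_BE + (β+1)I_B·R_E, so I_B = (0.959 − 0.7) / (5.24 + 101×0.56) = 0.00419 mA.
I_C = β·I_B = 100×0.00419 = 0.419 mA, and I_E = (β+1)I_B = 0.423 mA.
V_CE = V_CC − I_C·R_C − I_E·R_E = 15 − 0.419×3.3 − 0.423×0.56 = 13.4 V.
V_CE = 13.4 V > 0.2 V confirms active-region operation.

I_C ≈ 0.42 mA, V_CE ≈ 13 V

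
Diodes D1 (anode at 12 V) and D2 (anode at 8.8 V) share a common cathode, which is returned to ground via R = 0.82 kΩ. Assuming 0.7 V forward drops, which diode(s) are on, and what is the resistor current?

Assume both conduct. Then node N would need to be at both 12−0.7 = 11.3 V and 8.8−0.7 = 8.1 V, which is impossible.
Assume only D1 conducts: V_N = 12 − 0.7 = 11.3 V, so I_R = 11.3/0.82 = 13.8 mA.
Check D2: its anode-to-cathode voltage is 8.8 − 11.3 = -2.5 V < 0.7 V, so it is off. The assumption is consistent.

Only D1 conducts; I_R ≈ 14 mA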